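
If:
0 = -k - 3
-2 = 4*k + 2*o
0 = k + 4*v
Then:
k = -3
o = 5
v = 3/4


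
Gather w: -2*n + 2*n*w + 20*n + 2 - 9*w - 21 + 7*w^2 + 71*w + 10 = 18*n + 7*w^2 + w*(2*n + 62) - 9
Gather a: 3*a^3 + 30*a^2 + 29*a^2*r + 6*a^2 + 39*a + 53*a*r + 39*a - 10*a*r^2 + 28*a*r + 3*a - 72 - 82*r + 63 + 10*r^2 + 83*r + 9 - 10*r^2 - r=3*a^3 + a^2*(29*r + 36) + a*(-10*r^2 + 81*r + 81)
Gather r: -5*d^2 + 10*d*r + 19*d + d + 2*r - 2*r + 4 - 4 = -5*d^2 + 10*d*r + 20*d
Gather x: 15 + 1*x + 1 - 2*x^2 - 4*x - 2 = -2*x^2 - 3*x + 14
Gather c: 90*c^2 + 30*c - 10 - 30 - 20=90*c^2 + 30*c - 60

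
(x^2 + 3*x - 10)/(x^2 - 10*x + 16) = (x + 5)/(x - 8)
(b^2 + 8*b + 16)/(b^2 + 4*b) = (b + 4)/b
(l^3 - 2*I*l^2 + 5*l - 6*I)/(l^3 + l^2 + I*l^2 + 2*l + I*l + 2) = (l - 3*I)/(l + 1)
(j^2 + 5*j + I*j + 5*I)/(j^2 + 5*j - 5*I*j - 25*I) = (j + I)/(j - 5*I)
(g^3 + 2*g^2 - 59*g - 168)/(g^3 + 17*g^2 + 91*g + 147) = (g - 8)/(g + 7)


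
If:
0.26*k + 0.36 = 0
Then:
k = -1.38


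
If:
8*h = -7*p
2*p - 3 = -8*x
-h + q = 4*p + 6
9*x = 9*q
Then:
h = 35/24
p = -5/3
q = 19/24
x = 19/24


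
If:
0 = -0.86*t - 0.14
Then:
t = -0.16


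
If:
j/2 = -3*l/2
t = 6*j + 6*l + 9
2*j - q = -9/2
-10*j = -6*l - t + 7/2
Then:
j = 11/16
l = -11/48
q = 47/8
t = 47/4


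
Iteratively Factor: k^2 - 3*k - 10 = (k + 2)*(k - 5)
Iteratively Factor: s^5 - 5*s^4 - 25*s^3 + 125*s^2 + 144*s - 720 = (s - 5)*(s^4 - 25*s^2 + 144) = (s - 5)*(s + 3)*(s^3 - 3*s^2 - 16*s + 48) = (s - 5)*(s - 3)*(s + 3)*(s^2 - 16) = (s - 5)*(s - 3)*(s + 3)*(s + 4)*(s - 4)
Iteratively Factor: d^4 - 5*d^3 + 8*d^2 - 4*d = (d - 2)*(d^3 - 3*d^2 + 2*d) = (d - 2)^2*(d^2 - d) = d*(d - 2)^2*(d - 1)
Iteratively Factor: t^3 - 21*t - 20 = (t + 1)*(t^2 - t - 20) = (t - 5)*(t + 1)*(t + 4)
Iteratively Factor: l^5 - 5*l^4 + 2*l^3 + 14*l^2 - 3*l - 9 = (l - 1)*(l^4 - 4*l^3 - 2*l^2 + 12*l + 9) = (l - 3)*(l - 1)*(l^3 - l^2 - 5*l - 3) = (l - 3)*(l - 1)*(l + 1)*(l^2 - 2*l - 3) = (l - 3)*(l - 1)*(l + 1)^2*(l - 3)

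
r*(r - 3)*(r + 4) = r^3 + r^2 - 12*r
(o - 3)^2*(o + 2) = o^3 - 4*o^2 - 3*o + 18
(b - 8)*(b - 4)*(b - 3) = b^3 - 15*b^2 + 68*b - 96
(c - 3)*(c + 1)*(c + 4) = c^3 + 2*c^2 - 11*c - 12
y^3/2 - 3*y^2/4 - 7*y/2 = y*(y/2 + 1)*(y - 7/2)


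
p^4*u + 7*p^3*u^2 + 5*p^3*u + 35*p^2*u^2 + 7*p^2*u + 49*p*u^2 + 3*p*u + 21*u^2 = (p + 1)*(p + 3)*(p + 7*u)*(p*u + u)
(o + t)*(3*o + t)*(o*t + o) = 3*o^3*t + 3*o^3 + 4*o^2*t^2 + 4*o^2*t + o*t^3 + o*t^2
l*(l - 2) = l^2 - 2*l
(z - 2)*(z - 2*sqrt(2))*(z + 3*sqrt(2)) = z^3 - 2*z^2 + sqrt(2)*z^2 - 12*z - 2*sqrt(2)*z + 24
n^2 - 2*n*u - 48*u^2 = (n - 8*u)*(n + 6*u)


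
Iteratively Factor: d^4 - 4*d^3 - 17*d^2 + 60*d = (d + 4)*(d^3 - 8*d^2 + 15*d) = (d - 3)*(d + 4)*(d^2 - 5*d) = (d - 5)*(d - 3)*(d + 4)*(d)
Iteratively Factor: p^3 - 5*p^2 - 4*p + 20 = (p - 5)*(p^2 - 4) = (p - 5)*(p + 2)*(p - 2)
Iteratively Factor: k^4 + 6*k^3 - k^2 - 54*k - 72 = (k - 3)*(k^3 + 9*k^2 + 26*k + 24) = (k - 3)*(k + 2)*(k^2 + 7*k + 12) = (k - 3)*(k + 2)*(k + 3)*(k + 4)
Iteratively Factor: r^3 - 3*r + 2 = (r + 2)*(r^2 - 2*r + 1) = (r - 1)*(r + 2)*(r - 1)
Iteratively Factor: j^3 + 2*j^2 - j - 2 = (j + 1)*(j^2 + j - 2) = (j + 1)*(j + 2)*(j - 1)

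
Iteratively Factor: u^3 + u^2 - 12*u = (u)*(u^2 + u - 12) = u*(u - 3)*(u + 4)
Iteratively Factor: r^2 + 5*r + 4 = (r + 4)*(r + 1)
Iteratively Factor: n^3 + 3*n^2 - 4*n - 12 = (n + 3)*(n^2 - 4) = (n - 2)*(n + 3)*(n + 2)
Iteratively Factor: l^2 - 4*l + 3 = (l - 1)*(l - 3)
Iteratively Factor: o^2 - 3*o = (o - 3)*(o)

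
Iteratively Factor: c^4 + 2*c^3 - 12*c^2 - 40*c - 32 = (c + 2)*(c^3 - 12*c - 16) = (c + 2)^2*(c^2 - 2*c - 8) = (c + 2)^3*(c - 4)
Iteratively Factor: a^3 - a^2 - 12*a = (a + 3)*(a^2 - 4*a) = (a - 4)*(a + 3)*(a)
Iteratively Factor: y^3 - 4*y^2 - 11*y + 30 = (y - 5)*(y^2 + y - 6) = (y - 5)*(y - 2)*(y + 3)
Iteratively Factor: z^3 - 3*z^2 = (z - 3)*(z^2) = z*(z - 3)*(z)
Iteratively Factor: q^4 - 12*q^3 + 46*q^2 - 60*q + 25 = (q - 5)*(q^3 - 7*q^2 + 11*q - 5) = (q - 5)^2*(q^2 - 2*q + 1) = (q - 5)^2*(q - 1)*(q - 1)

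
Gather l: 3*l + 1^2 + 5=3*l + 6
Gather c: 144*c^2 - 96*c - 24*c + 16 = 144*c^2 - 120*c + 16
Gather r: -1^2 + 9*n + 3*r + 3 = 9*n + 3*r + 2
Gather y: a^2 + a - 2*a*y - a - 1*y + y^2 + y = a^2 - 2*a*y + y^2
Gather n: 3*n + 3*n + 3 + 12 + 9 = 6*n + 24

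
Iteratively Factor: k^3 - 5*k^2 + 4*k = (k)*(k^2 - 5*k + 4) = k*(k - 1)*(k - 4)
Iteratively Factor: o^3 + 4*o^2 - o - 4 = (o + 4)*(o^2 - 1) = (o + 1)*(o + 4)*(o - 1)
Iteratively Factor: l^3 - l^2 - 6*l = (l + 2)*(l^2 - 3*l) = l*(l + 2)*(l - 3)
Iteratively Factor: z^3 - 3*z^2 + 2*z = (z - 2)*(z^2 - z) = z*(z - 2)*(z - 1)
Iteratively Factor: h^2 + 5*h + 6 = (h + 3)*(h + 2)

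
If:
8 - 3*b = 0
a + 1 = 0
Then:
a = -1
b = 8/3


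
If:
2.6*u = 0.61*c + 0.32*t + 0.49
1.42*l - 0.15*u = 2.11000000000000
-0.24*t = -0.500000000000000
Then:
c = 4.26229508196721*u - 1.89617486338798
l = 0.105633802816901*u + 1.48591549295775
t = 2.08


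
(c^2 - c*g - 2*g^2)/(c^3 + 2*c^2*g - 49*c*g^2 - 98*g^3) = (c^2 - c*g - 2*g^2)/(c^3 + 2*c^2*g - 49*c*g^2 - 98*g^3)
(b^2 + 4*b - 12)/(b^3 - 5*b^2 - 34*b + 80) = (b + 6)/(b^2 - 3*b - 40)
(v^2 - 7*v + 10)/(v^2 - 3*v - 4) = (-v^2 + 7*v - 10)/(-v^2 + 3*v + 4)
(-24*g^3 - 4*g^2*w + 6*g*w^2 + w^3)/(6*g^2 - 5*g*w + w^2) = (12*g^2 + 8*g*w + w^2)/(-3*g + w)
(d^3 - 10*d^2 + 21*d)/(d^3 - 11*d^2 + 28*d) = (d - 3)/(d - 4)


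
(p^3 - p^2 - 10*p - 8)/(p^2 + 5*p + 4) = (p^2 - 2*p - 8)/(p + 4)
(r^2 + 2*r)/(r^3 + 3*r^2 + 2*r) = 1/(r + 1)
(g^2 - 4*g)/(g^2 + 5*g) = (g - 4)/(g + 5)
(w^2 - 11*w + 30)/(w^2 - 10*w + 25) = (w - 6)/(w - 5)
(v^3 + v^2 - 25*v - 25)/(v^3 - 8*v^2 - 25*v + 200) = (v + 1)/(v - 8)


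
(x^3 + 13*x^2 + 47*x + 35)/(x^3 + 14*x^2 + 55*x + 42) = (x + 5)/(x + 6)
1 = 1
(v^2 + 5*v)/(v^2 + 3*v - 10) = v/(v - 2)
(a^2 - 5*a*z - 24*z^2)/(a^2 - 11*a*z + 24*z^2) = (-a - 3*z)/(-a + 3*z)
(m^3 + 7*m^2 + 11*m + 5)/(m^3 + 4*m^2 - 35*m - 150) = (m^2 + 2*m + 1)/(m^2 - m - 30)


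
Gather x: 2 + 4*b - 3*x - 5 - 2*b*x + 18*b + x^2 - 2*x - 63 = 22*b + x^2 + x*(-2*b - 5) - 66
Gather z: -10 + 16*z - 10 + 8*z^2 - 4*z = 8*z^2 + 12*z - 20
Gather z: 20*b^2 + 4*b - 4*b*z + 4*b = 20*b^2 - 4*b*z + 8*b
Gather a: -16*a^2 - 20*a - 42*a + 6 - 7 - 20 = -16*a^2 - 62*a - 21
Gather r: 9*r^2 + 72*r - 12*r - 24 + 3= 9*r^2 + 60*r - 21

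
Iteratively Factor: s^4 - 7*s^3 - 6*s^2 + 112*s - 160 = (s + 4)*(s^3 - 11*s^2 + 38*s - 40) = (s - 5)*(s + 4)*(s^2 - 6*s + 8) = (s - 5)*(s - 2)*(s + 4)*(s - 4)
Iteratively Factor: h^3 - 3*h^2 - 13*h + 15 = (h - 1)*(h^2 - 2*h - 15) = (h - 1)*(h + 3)*(h - 5)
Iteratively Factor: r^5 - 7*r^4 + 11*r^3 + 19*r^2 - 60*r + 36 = (r - 2)*(r^4 - 5*r^3 + r^2 + 21*r - 18) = (r - 2)*(r + 2)*(r^3 - 7*r^2 + 15*r - 9) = (r - 2)*(r - 1)*(r + 2)*(r^2 - 6*r + 9) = (r - 3)*(r - 2)*(r - 1)*(r + 2)*(r - 3)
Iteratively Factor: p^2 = (p)*(p)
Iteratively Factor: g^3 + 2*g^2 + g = (g + 1)*(g^2 + g) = g*(g + 1)*(g + 1)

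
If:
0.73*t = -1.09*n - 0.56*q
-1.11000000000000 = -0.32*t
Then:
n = -0.513761467889908*q - 2.32310779816514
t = 3.47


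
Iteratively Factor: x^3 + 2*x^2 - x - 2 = (x + 1)*(x^2 + x - 2) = (x + 1)*(x + 2)*(x - 1)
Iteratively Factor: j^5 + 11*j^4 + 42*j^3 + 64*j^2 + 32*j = (j + 4)*(j^4 + 7*j^3 + 14*j^2 + 8*j) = (j + 2)*(j + 4)*(j^3 + 5*j^2 + 4*j) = (j + 1)*(j + 2)*(j + 4)*(j^2 + 4*j) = j*(j + 1)*(j + 2)*(j + 4)*(j + 4)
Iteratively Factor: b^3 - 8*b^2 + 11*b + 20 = (b - 5)*(b^2 - 3*b - 4) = (b - 5)*(b - 4)*(b + 1)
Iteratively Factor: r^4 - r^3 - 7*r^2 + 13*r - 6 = (r + 3)*(r^3 - 4*r^2 + 5*r - 2) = (r - 1)*(r + 3)*(r^2 - 3*r + 2) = (r - 2)*(r - 1)*(r + 3)*(r - 1)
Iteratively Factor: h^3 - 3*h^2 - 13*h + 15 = (h + 3)*(h^2 - 6*h + 5) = (h - 5)*(h + 3)*(h - 1)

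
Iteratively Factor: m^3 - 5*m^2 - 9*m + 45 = (m + 3)*(m^2 - 8*m + 15) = (m - 5)*(m + 3)*(m - 3)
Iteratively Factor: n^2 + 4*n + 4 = (n + 2)*(n + 2)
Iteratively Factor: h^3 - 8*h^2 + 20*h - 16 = (h - 2)*(h^2 - 6*h + 8) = (h - 2)^2*(h - 4)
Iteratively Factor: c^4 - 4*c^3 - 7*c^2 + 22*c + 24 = (c - 3)*(c^3 - c^2 - 10*c - 8) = (c - 3)*(c + 1)*(c^2 - 2*c - 8) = (c - 4)*(c - 3)*(c + 1)*(c + 2)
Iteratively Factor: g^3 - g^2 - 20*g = (g - 5)*(g^2 + 4*g) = (g - 5)*(g + 4)*(g)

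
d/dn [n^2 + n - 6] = 2*n + 1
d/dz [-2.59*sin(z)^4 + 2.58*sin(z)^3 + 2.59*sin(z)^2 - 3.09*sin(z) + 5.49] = 1.295*sin(4*z) - 1.155*cos(z) - 1.935*cos(3*z)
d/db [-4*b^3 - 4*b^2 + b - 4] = -12*b^2 - 8*b + 1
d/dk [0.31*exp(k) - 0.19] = 0.31*exp(k)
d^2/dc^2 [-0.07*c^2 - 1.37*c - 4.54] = -0.140000000000000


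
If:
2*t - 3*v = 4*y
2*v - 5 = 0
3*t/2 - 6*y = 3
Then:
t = 11/2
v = 5/2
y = 7/8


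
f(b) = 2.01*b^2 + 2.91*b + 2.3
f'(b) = 4.02*b + 2.91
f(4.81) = 62.80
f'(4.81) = 22.25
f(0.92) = 6.68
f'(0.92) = 6.61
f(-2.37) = 6.69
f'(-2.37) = -6.62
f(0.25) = 3.15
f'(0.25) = 3.92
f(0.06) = 2.48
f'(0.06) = 3.15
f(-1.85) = 3.80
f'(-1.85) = -4.53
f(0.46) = 4.06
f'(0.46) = 4.76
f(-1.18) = 1.66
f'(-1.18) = -1.83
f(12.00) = 326.66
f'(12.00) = 51.15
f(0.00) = 2.30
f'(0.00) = 2.91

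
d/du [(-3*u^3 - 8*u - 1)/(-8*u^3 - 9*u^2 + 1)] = (27*u^4 - 128*u^3 - 105*u^2 - 18*u - 8)/(64*u^6 + 144*u^5 + 81*u^4 - 16*u^3 - 18*u^2 + 1)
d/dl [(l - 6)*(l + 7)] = 2*l + 1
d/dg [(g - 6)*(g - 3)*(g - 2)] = 3*g^2 - 22*g + 36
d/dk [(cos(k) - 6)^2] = 2*(6 - cos(k))*sin(k)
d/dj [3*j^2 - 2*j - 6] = 6*j - 2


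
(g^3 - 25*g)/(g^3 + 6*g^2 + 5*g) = (g - 5)/(g + 1)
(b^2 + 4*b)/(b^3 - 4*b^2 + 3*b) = (b + 4)/(b^2 - 4*b + 3)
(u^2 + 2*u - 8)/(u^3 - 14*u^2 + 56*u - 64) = (u + 4)/(u^2 - 12*u + 32)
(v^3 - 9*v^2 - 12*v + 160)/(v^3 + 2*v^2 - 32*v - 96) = (v^2 - 13*v + 40)/(v^2 - 2*v - 24)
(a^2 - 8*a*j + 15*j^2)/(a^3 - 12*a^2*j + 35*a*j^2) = (a - 3*j)/(a*(a - 7*j))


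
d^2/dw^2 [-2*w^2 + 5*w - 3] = -4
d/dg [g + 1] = 1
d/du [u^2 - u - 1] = 2*u - 1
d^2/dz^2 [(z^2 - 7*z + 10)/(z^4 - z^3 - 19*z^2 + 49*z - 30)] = 2*(3*z^5 - 27*z^4 - 22*z^3 + 150*z^2 + 435*z - 1115)/(z^9 + 3*z^8 - 48*z^7 - 56*z^6 + 906*z^5 - 618*z^4 - 5768*z^3 + 13680*z^2 - 11475*z + 3375)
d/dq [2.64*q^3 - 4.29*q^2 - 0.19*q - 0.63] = 7.92*q^2 - 8.58*q - 0.19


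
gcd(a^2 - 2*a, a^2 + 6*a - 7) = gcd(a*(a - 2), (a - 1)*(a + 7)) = 1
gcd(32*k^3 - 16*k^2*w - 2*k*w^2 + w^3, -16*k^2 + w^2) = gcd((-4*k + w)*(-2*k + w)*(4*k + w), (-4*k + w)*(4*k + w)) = -16*k^2 + w^2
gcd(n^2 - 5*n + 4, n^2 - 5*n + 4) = n^2 - 5*n + 4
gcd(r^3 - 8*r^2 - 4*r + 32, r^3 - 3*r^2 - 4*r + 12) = r^2 - 4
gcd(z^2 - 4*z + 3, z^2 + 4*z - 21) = z - 3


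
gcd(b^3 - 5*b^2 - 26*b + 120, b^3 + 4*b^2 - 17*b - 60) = b^2 + b - 20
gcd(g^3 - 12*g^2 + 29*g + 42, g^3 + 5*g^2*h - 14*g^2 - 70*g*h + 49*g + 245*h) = g - 7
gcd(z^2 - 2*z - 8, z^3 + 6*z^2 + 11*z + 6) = z + 2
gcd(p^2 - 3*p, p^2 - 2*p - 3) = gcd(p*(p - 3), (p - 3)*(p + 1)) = p - 3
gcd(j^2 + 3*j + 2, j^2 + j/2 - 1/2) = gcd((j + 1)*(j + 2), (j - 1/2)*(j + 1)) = j + 1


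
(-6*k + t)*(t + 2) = -6*k*t - 12*k + t^2 + 2*t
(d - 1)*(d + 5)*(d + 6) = d^3 + 10*d^2 + 19*d - 30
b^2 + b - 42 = (b - 6)*(b + 7)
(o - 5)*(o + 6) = o^2 + o - 30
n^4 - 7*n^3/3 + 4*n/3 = n*(n - 2)*(n - 1)*(n + 2/3)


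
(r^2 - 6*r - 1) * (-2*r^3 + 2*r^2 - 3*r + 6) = -2*r^5 + 14*r^4 - 13*r^3 + 22*r^2 - 33*r - 6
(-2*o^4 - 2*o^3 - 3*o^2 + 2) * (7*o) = -14*o^5 - 14*o^4 - 21*o^3 + 14*o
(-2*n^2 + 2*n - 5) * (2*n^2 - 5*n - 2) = -4*n^4 + 14*n^3 - 16*n^2 + 21*n + 10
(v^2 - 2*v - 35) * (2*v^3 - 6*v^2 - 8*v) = 2*v^5 - 10*v^4 - 66*v^3 + 226*v^2 + 280*v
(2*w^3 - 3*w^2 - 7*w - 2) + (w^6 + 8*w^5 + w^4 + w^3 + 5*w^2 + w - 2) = w^6 + 8*w^5 + w^4 + 3*w^3 + 2*w^2 - 6*w - 4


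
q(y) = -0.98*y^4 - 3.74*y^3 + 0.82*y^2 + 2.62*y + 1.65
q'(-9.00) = 1936.72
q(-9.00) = -3658.83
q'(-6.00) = 435.58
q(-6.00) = -446.79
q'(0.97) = -9.92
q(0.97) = 0.68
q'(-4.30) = 99.78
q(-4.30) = -32.14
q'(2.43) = -115.90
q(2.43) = -74.98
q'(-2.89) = -1.21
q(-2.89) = 22.84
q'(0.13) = 2.63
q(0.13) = 2.00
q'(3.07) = -211.52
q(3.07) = -177.85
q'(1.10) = -14.37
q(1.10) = -0.89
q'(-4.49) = 123.89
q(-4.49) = -53.34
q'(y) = -3.92*y^3 - 11.22*y^2 + 1.64*y + 2.62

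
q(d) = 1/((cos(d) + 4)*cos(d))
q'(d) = sin(d)/((cos(d) + 4)*cos(d)^2) + sin(d)/((cos(d) + 4)^2*cos(d)) = 2*(cos(d) + 2)*sin(d)/((cos(d) + 4)^2*cos(d)^2)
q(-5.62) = 0.27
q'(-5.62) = 0.24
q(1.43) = 1.72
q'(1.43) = 12.55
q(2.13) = -0.54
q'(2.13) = 0.74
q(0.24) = 0.21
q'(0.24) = 0.06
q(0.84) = 0.32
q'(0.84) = 0.41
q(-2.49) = -0.39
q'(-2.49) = -0.23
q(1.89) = -0.86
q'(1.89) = 2.39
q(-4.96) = 0.96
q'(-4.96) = 4.02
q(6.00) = 0.21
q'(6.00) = -0.07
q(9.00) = -0.36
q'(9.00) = 0.11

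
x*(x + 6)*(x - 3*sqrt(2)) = x^3 - 3*sqrt(2)*x^2 + 6*x^2 - 18*sqrt(2)*x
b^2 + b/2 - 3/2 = (b - 1)*(b + 3/2)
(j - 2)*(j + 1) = j^2 - j - 2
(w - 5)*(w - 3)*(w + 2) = w^3 - 6*w^2 - w + 30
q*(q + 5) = q^2 + 5*q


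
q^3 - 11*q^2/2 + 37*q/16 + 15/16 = (q - 5)*(q - 3/4)*(q + 1/4)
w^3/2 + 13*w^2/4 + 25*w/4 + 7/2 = (w/2 + 1)*(w + 1)*(w + 7/2)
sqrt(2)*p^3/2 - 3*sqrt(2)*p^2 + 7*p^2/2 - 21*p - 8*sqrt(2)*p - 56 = (p - 8)*(p + 7*sqrt(2)/2)*(sqrt(2)*p/2 + sqrt(2))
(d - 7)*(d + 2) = d^2 - 5*d - 14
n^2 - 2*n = n*(n - 2)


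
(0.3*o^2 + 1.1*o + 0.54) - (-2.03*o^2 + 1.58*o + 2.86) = 2.33*o^2 - 0.48*o - 2.32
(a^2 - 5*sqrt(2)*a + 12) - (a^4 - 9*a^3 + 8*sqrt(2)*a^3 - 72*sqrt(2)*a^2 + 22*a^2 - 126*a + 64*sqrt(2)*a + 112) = -a^4 - 8*sqrt(2)*a^3 + 9*a^3 - 21*a^2 + 72*sqrt(2)*a^2 - 69*sqrt(2)*a + 126*a - 100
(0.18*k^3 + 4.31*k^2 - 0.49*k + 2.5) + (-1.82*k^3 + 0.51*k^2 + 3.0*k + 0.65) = -1.64*k^3 + 4.82*k^2 + 2.51*k + 3.15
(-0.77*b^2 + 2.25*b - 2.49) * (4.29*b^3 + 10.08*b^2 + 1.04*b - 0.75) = -3.3033*b^5 + 1.8909*b^4 + 11.1971*b^3 - 22.1817*b^2 - 4.2771*b + 1.8675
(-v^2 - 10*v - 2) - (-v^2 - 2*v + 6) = -8*v - 8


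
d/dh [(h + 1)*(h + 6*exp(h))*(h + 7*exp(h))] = 13*h^2*exp(h) + 3*h^2 + 84*h*exp(2*h) + 39*h*exp(h) + 2*h + 126*exp(2*h) + 13*exp(h)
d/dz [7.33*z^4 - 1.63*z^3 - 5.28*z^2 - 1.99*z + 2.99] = 29.32*z^3 - 4.89*z^2 - 10.56*z - 1.99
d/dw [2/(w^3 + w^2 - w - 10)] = 2*(-3*w^2 - 2*w + 1)/(w^3 + w^2 - w - 10)^2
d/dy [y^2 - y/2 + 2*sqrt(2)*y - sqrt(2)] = 2*y - 1/2 + 2*sqrt(2)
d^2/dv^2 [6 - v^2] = -2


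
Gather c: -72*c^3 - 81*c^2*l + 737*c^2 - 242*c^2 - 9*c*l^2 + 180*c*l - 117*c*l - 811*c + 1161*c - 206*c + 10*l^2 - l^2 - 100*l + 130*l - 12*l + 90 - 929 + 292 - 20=-72*c^3 + c^2*(495 - 81*l) + c*(-9*l^2 + 63*l + 144) + 9*l^2 + 18*l - 567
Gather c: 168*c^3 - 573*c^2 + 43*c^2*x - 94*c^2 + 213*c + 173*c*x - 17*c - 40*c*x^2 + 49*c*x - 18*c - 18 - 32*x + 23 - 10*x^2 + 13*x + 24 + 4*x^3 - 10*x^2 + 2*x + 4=168*c^3 + c^2*(43*x - 667) + c*(-40*x^2 + 222*x + 178) + 4*x^3 - 20*x^2 - 17*x + 33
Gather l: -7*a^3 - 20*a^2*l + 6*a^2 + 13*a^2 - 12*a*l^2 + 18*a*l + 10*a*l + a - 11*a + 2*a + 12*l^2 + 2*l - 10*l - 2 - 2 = -7*a^3 + 19*a^2 - 8*a + l^2*(12 - 12*a) + l*(-20*a^2 + 28*a - 8) - 4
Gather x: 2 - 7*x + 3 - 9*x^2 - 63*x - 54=-9*x^2 - 70*x - 49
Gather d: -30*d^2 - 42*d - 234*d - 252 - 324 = -30*d^2 - 276*d - 576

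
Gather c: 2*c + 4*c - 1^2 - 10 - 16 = 6*c - 27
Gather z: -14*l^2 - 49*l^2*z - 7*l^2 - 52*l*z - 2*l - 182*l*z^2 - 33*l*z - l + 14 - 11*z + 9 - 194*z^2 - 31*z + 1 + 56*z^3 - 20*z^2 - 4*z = -21*l^2 - 3*l + 56*z^3 + z^2*(-182*l - 214) + z*(-49*l^2 - 85*l - 46) + 24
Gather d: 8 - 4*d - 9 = -4*d - 1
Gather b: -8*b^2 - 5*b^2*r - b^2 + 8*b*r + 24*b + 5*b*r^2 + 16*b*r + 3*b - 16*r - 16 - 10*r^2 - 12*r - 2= b^2*(-5*r - 9) + b*(5*r^2 + 24*r + 27) - 10*r^2 - 28*r - 18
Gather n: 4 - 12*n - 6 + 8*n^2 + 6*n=8*n^2 - 6*n - 2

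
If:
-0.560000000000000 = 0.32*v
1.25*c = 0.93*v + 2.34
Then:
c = 0.57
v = -1.75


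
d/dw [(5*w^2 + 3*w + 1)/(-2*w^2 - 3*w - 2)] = (-9*w^2 - 16*w - 3)/(4*w^4 + 12*w^3 + 17*w^2 + 12*w + 4)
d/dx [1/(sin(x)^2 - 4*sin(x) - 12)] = 2*(2 - sin(x))*cos(x)/((sin(x) - 6)^2*(sin(x) + 2)^2)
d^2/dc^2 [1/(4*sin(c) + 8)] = (2*sin(c) + cos(c)^2 + 1)/(4*(sin(c) + 2)^3)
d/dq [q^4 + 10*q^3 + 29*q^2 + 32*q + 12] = 4*q^3 + 30*q^2 + 58*q + 32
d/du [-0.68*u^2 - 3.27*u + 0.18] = -1.36*u - 3.27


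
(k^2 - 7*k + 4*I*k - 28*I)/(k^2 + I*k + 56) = (k^2 + k*(-7 + 4*I) - 28*I)/(k^2 + I*k + 56)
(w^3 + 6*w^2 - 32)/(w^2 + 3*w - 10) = (w^2 + 8*w + 16)/(w + 5)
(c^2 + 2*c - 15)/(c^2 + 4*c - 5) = (c - 3)/(c - 1)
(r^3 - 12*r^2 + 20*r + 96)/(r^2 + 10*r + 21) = (r^3 - 12*r^2 + 20*r + 96)/(r^2 + 10*r + 21)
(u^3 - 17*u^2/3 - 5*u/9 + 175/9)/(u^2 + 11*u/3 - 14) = (3*u^2 - 10*u - 25)/(3*(u + 6))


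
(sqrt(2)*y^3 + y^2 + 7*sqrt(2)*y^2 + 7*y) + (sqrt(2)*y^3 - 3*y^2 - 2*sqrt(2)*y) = 2*sqrt(2)*y^3 - 2*y^2 + 7*sqrt(2)*y^2 - 2*sqrt(2)*y + 7*y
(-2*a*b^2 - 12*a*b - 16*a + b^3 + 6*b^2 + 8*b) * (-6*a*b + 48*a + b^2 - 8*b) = 12*a^2*b^3 - 24*a^2*b^2 - 480*a^2*b - 768*a^2 - 8*a*b^4 + 16*a*b^3 + 320*a*b^2 + 512*a*b + b^5 - 2*b^4 - 40*b^3 - 64*b^2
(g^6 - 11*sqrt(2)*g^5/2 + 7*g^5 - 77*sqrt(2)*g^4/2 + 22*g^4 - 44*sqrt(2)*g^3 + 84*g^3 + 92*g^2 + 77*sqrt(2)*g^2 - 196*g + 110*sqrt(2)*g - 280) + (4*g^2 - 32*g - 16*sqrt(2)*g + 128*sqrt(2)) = g^6 - 11*sqrt(2)*g^5/2 + 7*g^5 - 77*sqrt(2)*g^4/2 + 22*g^4 - 44*sqrt(2)*g^3 + 84*g^3 + 96*g^2 + 77*sqrt(2)*g^2 - 228*g + 94*sqrt(2)*g - 280 + 128*sqrt(2)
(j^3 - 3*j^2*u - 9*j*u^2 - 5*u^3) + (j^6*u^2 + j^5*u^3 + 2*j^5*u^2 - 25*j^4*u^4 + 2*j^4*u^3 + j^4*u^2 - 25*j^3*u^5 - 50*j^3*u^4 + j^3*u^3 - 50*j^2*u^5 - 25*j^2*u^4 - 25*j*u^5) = j^6*u^2 + j^5*u^3 + 2*j^5*u^2 - 25*j^4*u^4 + 2*j^4*u^3 + j^4*u^2 - 25*j^3*u^5 - 50*j^3*u^4 + j^3*u^3 + j^3 - 50*j^2*u^5 - 25*j^2*u^4 - 3*j^2*u - 25*j*u^5 - 9*j*u^2 - 5*u^3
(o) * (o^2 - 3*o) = o^3 - 3*o^2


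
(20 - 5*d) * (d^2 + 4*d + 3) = -5*d^3 + 65*d + 60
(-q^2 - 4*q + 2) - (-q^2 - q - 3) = 5 - 3*q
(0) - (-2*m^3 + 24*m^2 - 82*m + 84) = 2*m^3 - 24*m^2 + 82*m - 84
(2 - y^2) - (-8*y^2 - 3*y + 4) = 7*y^2 + 3*y - 2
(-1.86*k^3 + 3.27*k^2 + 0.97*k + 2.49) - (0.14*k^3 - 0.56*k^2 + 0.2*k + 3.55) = -2.0*k^3 + 3.83*k^2 + 0.77*k - 1.06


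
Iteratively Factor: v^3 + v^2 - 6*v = (v)*(v^2 + v - 6) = v*(v + 3)*(v - 2)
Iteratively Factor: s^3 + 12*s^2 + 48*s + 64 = (s + 4)*(s^2 + 8*s + 16) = (s + 4)^2*(s + 4)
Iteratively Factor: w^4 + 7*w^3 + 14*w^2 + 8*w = (w + 1)*(w^3 + 6*w^2 + 8*w) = (w + 1)*(w + 2)*(w^2 + 4*w) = w*(w + 1)*(w + 2)*(w + 4)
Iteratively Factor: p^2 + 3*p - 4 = (p - 1)*(p + 4)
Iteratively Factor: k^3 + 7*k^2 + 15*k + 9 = (k + 3)*(k^2 + 4*k + 3) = (k + 3)^2*(k + 1)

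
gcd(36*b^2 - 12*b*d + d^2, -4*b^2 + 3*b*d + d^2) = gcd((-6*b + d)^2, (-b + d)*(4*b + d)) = 1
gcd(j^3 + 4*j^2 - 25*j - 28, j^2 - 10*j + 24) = j - 4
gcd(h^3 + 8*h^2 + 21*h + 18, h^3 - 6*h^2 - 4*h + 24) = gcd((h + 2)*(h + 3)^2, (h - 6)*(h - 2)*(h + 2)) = h + 2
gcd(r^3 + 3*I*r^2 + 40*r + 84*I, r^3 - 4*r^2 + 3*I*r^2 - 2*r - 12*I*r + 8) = r + 2*I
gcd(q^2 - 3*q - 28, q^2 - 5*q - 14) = q - 7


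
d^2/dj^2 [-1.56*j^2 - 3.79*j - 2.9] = -3.12000000000000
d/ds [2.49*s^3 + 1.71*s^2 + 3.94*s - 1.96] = 7.47*s^2 + 3.42*s + 3.94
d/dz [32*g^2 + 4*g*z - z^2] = 4*g - 2*z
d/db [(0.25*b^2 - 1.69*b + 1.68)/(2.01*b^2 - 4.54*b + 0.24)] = (2.2619*b^2 - 6.6336*b + 7.2216)/(4.0401*b^4 - 18.2508*b^3 + 21.5764*b^2 - 2.1792*b + 0.0576)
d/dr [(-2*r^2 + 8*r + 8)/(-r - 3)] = 2*(r^2 + 6*r - 8)/(r^2 + 6*r + 9)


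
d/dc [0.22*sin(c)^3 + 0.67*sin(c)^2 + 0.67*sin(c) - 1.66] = (0.66*sin(c)^2 + 1.34*sin(c) + 0.67)*cos(c)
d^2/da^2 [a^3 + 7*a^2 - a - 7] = 6*a + 14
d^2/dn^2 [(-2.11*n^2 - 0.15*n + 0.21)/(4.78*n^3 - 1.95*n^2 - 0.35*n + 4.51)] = (-96.4202479999999*n^6 - 20.56356*n^5 + 44.786688*n^4 + 606.736352*n^3 - 69.85116*n^2 - 34.217928*n - 82.563632)/(109.215352*n^9 - 133.66314*n^8 + 30.53703*n^7 + 321.298077*n^6 - 254.462235*n^5 + 5.45981999999999*n^4 + 310.102609*n^3 - 117.33216*n^2 - 21.357105*n + 91.733851)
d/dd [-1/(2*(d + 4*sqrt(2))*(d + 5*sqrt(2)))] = (d + 9*sqrt(2)/2)/((d + 4*sqrt(2))^2*(d + 5*sqrt(2))^2)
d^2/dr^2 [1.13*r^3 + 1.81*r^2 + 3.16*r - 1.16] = 6.78*r + 3.62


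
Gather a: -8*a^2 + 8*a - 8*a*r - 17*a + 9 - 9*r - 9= -8*a^2 + a*(-8*r - 9) - 9*r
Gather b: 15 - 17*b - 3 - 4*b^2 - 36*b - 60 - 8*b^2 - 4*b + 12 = -12*b^2 - 57*b - 36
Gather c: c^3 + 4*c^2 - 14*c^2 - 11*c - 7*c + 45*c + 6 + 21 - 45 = c^3 - 10*c^2 + 27*c - 18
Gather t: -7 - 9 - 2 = -18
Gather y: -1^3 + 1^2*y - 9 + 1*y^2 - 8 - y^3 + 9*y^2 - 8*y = -y^3 + 10*y^2 - 7*y - 18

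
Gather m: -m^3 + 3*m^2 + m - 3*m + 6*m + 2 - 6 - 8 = -m^3 + 3*m^2 + 4*m - 12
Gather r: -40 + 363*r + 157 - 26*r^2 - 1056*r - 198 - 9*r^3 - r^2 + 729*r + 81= -9*r^3 - 27*r^2 + 36*r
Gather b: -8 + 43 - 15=20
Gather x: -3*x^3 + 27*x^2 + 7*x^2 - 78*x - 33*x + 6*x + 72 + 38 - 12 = -3*x^3 + 34*x^2 - 105*x + 98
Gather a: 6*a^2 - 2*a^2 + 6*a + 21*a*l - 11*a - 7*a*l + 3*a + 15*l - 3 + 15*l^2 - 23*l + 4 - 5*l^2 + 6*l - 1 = 4*a^2 + a*(14*l - 2) + 10*l^2 - 2*l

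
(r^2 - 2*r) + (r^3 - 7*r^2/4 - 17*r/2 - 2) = r^3 - 3*r^2/4 - 21*r/2 - 2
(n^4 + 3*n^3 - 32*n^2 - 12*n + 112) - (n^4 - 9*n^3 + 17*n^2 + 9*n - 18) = 12*n^3 - 49*n^2 - 21*n + 130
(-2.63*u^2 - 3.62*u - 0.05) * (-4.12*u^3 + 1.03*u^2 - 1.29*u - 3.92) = 10.8356*u^5 + 12.2055*u^4 - 0.1299*u^3 + 14.9279*u^2 + 14.2549*u + 0.196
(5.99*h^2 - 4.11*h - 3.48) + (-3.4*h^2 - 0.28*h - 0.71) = 2.59*h^2 - 4.39*h - 4.19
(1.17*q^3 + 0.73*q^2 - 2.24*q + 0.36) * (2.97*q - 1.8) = 3.4749*q^4 + 0.0621*q^3 - 7.9668*q^2 + 5.1012*q - 0.648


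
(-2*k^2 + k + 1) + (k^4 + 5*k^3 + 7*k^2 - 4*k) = k^4 + 5*k^3 + 5*k^2 - 3*k + 1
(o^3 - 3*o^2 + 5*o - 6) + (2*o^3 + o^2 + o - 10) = 3*o^3 - 2*o^2 + 6*o - 16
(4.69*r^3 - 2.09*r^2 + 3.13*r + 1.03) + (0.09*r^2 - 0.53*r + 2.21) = 4.69*r^3 - 2.0*r^2 + 2.6*r + 3.24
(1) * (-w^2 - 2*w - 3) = -w^2 - 2*w - 3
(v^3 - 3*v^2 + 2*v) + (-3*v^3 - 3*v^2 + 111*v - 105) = -2*v^3 - 6*v^2 + 113*v - 105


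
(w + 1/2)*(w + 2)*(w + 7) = w^3 + 19*w^2/2 + 37*w/2 + 7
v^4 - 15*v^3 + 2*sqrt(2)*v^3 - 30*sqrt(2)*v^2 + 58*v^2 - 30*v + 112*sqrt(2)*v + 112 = (v - 8)*(v - 7)*(v + sqrt(2))^2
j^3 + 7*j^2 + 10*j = j*(j + 2)*(j + 5)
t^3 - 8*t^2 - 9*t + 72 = (t - 8)*(t - 3)*(t + 3)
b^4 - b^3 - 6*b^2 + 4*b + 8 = (b - 2)^2*(b + 1)*(b + 2)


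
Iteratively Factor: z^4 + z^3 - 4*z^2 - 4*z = (z)*(z^3 + z^2 - 4*z - 4) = z*(z - 2)*(z^2 + 3*z + 2) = z*(z - 2)*(z + 1)*(z + 2)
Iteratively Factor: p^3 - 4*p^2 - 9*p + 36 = (p + 3)*(p^2 - 7*p + 12) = (p - 3)*(p + 3)*(p - 4)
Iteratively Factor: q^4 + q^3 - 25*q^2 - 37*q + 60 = (q + 4)*(q^3 - 3*q^2 - 13*q + 15) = (q - 1)*(q + 4)*(q^2 - 2*q - 15) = (q - 5)*(q - 1)*(q + 4)*(q + 3)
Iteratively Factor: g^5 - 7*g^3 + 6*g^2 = (g + 3)*(g^4 - 3*g^3 + 2*g^2) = g*(g + 3)*(g^3 - 3*g^2 + 2*g) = g*(g - 1)*(g + 3)*(g^2 - 2*g) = g*(g - 2)*(g - 1)*(g + 3)*(g)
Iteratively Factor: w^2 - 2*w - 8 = (w - 4)*(w + 2)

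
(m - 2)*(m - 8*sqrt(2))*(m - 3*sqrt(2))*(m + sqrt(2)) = m^4 - 10*sqrt(2)*m^3 - 2*m^3 + 26*m^2 + 20*sqrt(2)*m^2 - 52*m + 48*sqrt(2)*m - 96*sqrt(2)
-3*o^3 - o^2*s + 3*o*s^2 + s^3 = (-o + s)*(o + s)*(3*o + s)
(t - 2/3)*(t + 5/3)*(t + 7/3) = t^3 + 10*t^2/3 + 11*t/9 - 70/27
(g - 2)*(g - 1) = g^2 - 3*g + 2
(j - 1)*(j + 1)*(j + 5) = j^3 + 5*j^2 - j - 5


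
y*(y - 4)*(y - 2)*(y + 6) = y^4 - 28*y^2 + 48*y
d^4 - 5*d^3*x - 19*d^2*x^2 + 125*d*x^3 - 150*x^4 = (d - 5*x)*(d - 3*x)*(d - 2*x)*(d + 5*x)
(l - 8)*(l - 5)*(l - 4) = l^3 - 17*l^2 + 92*l - 160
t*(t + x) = t^2 + t*x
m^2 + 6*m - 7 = (m - 1)*(m + 7)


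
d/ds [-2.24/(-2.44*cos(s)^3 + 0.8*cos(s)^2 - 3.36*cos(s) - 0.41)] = (16.3968*cos(s)^2 - 3.584*cos(s) + 7.5264)*sin(s)/(2.44*cos(s)^3 - 0.8*cos(s)^2 + 3.36*cos(s) + 0.41)^2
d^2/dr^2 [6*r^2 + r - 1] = 12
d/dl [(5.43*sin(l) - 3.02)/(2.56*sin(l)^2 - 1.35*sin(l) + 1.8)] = (-13.9008*sin(l)^2 + 15.4624*sin(l) + 5.697)*cos(l)/(6.5536*sin(l)^4 - 6.912*sin(l)^3 + 11.0385*sin(l)^2 - 4.86*sin(l) + 3.24)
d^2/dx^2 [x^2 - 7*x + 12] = 2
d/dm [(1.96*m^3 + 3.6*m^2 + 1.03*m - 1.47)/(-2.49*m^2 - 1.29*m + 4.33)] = (-4.8804*m^4 - 5.0568*m^3 + 23.3811*m^2 + 23.8554*m + 2.5636)/(6.2001*m^4 + 6.4242*m^3 - 19.8993*m^2 - 11.1714*m + 18.7489)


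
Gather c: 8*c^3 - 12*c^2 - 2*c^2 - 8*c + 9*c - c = 8*c^3 - 14*c^2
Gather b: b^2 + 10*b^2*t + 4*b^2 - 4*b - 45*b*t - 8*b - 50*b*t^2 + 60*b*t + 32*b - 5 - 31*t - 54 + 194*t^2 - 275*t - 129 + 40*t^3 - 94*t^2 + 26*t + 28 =b^2*(10*t + 5) + b*(-50*t^2 + 15*t + 20) + 40*t^3 + 100*t^2 - 280*t - 160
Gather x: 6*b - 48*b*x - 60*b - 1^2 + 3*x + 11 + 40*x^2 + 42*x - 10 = -54*b + 40*x^2 + x*(45 - 48*b)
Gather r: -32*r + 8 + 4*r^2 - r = 4*r^2 - 33*r + 8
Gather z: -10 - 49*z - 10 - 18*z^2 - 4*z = -18*z^2 - 53*z - 20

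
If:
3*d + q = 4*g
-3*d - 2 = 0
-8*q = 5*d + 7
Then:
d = -2/3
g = -59/96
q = -11/24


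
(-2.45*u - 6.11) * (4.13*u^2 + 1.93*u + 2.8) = -10.1185*u^3 - 29.9628*u^2 - 18.6523*u - 17.108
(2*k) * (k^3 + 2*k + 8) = 2*k^4 + 4*k^2 + 16*k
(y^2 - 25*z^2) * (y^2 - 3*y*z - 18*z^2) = y^4 - 3*y^3*z - 43*y^2*z^2 + 75*y*z^3 + 450*z^4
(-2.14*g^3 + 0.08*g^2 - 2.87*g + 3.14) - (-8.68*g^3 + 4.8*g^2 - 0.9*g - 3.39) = 6.54*g^3 - 4.72*g^2 - 1.97*g + 6.53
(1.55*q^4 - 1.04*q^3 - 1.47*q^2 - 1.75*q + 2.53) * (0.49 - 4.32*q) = -6.696*q^5 + 5.2523*q^4 + 5.8408*q^3 + 6.8397*q^2 - 11.7871*q + 1.2397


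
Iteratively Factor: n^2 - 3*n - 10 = (n - 5)*(n + 2)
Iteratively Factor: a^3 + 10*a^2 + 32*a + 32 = (a + 4)*(a^2 + 6*a + 8) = (a + 4)^2*(a + 2)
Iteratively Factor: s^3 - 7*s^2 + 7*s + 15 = (s - 5)*(s^2 - 2*s - 3) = (s - 5)*(s + 1)*(s - 3)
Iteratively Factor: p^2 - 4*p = (p)*(p - 4)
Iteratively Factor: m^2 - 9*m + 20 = (m - 4)*(m - 5)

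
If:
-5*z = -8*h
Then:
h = 5*z/8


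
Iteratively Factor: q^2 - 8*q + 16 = (q - 4)*(q - 4)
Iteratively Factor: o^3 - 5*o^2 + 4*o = (o - 1)*(o^2 - 4*o) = o*(o - 1)*(o - 4)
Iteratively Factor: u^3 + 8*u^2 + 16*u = (u)*(u^2 + 8*u + 16) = u*(u + 4)*(u + 4)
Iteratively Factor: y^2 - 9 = (y - 3)*(y + 3)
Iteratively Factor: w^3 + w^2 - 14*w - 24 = (w + 2)*(w^2 - w - 12) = (w + 2)*(w + 3)*(w - 4)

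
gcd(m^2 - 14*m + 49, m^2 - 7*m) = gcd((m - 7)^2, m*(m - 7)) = m - 7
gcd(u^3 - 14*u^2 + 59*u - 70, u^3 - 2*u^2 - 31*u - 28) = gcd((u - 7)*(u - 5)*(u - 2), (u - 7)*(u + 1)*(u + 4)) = u - 7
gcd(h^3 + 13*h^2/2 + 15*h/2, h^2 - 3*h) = h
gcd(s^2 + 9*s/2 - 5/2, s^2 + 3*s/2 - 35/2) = s + 5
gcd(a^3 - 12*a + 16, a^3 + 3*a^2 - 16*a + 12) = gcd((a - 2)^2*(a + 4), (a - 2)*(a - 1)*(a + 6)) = a - 2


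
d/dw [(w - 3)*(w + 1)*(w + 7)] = 3*w^2 + 10*w - 17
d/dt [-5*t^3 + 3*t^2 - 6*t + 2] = -15*t^2 + 6*t - 6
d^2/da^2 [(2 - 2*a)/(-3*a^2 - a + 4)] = 36/(27*a^3 + 108*a^2 + 144*a + 64)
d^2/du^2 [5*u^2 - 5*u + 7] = 10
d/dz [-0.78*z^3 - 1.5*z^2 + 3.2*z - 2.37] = -2.34*z^2 - 3.0*z + 3.2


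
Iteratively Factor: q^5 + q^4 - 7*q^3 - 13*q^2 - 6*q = (q)*(q^4 + q^3 - 7*q^2 - 13*q - 6) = q*(q + 2)*(q^3 - q^2 - 5*q - 3) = q*(q + 1)*(q + 2)*(q^2 - 2*q - 3) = q*(q - 3)*(q + 1)*(q + 2)*(q + 1)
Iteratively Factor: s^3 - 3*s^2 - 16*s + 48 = (s + 4)*(s^2 - 7*s + 12) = (s - 3)*(s + 4)*(s - 4)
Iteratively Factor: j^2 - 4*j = (j)*(j - 4)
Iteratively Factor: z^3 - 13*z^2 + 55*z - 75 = (z - 5)*(z^2 - 8*z + 15) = (z - 5)*(z - 3)*(z - 5)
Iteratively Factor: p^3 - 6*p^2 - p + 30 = (p + 2)*(p^2 - 8*p + 15) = (p - 3)*(p + 2)*(p - 5)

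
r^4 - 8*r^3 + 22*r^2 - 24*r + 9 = (r - 3)^2*(r - 1)^2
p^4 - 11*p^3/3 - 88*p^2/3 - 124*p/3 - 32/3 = (p - 8)*(p + 1/3)*(p + 2)^2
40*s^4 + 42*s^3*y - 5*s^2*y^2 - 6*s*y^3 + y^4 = (-5*s + y)*(-4*s + y)*(s + y)*(2*s + y)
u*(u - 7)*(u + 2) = u^3 - 5*u^2 - 14*u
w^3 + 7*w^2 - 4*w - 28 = (w - 2)*(w + 2)*(w + 7)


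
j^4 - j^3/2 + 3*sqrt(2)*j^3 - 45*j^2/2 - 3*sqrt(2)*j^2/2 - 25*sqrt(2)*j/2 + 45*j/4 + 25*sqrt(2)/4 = (j - 1/2)*(j - 5*sqrt(2)/2)*(j + sqrt(2)/2)*(j + 5*sqrt(2))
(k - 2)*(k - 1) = k^2 - 3*k + 2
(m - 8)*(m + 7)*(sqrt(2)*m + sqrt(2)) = sqrt(2)*m^3 - 57*sqrt(2)*m - 56*sqrt(2)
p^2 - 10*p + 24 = (p - 6)*(p - 4)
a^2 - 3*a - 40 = (a - 8)*(a + 5)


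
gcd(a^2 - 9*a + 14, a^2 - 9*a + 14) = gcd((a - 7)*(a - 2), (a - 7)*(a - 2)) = a^2 - 9*a + 14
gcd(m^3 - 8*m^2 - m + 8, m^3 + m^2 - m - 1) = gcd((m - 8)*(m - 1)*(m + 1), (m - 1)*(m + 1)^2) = m^2 - 1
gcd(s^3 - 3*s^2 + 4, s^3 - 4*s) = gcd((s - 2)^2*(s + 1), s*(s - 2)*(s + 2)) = s - 2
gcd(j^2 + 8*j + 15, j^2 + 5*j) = j + 5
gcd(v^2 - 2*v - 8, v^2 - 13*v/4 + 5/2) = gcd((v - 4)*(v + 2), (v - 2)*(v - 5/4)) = 1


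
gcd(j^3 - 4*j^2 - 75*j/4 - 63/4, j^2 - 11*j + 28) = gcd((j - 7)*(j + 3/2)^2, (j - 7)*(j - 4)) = j - 7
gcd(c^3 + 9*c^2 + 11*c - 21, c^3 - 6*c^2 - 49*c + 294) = c + 7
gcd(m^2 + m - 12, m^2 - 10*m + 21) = m - 3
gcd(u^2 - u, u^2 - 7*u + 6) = u - 1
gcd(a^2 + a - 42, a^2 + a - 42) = a^2 + a - 42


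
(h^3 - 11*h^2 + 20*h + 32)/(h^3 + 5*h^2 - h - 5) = (h^2 - 12*h + 32)/(h^2 + 4*h - 5)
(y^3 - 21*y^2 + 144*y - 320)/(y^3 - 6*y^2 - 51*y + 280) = (y - 8)/(y + 7)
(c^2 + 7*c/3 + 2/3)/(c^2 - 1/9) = 3*(c + 2)/(3*c - 1)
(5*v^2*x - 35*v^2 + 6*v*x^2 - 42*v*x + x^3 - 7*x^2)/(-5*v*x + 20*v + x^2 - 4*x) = (-5*v^2*x + 35*v^2 - 6*v*x^2 + 42*v*x - x^3 + 7*x^2)/(5*v*x - 20*v - x^2 + 4*x)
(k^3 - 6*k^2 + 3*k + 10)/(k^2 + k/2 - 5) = 2*(k^2 - 4*k - 5)/(2*k + 5)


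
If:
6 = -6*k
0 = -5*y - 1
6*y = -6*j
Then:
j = 1/5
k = -1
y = -1/5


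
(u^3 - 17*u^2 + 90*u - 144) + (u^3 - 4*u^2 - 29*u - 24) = 2*u^3 - 21*u^2 + 61*u - 168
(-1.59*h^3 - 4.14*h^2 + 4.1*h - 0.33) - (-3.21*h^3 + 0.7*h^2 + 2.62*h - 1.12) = 1.62*h^3 - 4.84*h^2 + 1.48*h + 0.79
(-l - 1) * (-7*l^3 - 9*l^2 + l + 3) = 7*l^4 + 16*l^3 + 8*l^2 - 4*l - 3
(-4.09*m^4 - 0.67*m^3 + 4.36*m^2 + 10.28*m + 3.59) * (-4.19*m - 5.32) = 17.1371*m^5 + 24.5661*m^4 - 14.704*m^3 - 66.2684*m^2 - 69.7317*m - 19.0988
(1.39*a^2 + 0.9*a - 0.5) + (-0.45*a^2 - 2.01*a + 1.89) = 0.94*a^2 - 1.11*a + 1.39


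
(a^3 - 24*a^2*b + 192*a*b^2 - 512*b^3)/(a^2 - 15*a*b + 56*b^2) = (a^2 - 16*a*b + 64*b^2)/(a - 7*b)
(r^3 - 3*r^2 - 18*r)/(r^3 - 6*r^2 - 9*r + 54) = r/(r - 3)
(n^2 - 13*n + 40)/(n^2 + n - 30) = (n - 8)/(n + 6)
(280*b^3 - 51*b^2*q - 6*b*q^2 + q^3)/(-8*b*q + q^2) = -35*b^2/q + 2*b + q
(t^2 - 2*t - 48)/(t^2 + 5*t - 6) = (t - 8)/(t - 1)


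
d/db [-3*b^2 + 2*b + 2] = 2 - 6*b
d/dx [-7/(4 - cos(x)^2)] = 14*sin(x)*cos(x)/(cos(x)^2 - 4)^2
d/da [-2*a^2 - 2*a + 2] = -4*a - 2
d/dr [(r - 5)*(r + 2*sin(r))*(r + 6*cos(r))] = (5 - r)*(r + 2*sin(r))*(6*sin(r) - 1) + (r - 5)*(r + 6*cos(r))*(2*cos(r) + 1) + (r + 2*sin(r))*(r + 6*cos(r))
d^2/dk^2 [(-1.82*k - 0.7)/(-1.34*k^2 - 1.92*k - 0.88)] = ((1.82*k + 0.7)*(2.68*k + 1.92)*(5.36*k + 3.84) - (14.6328*k + 8.8648)*(1.34*k^2 + 1.92*k + 0.88))/(1.34*k^2 + 1.92*k + 0.88)^3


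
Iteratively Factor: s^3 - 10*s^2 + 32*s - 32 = (s - 4)*(s^2 - 6*s + 8) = (s - 4)*(s - 2)*(s - 4)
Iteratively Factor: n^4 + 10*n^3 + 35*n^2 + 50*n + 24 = (n + 3)*(n^3 + 7*n^2 + 14*n + 8) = (n + 3)*(n + 4)*(n^2 + 3*n + 2) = (n + 1)*(n + 3)*(n + 4)*(n + 2)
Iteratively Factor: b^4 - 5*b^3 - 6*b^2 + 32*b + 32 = (b - 4)*(b^3 - b^2 - 10*b - 8) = (b - 4)^2*(b^2 + 3*b + 2) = (b - 4)^2*(b + 1)*(b + 2)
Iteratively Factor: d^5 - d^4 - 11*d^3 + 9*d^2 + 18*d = (d - 3)*(d^4 + 2*d^3 - 5*d^2 - 6*d) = (d - 3)*(d + 3)*(d^3 - d^2 - 2*d) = (d - 3)*(d - 2)*(d + 3)*(d^2 + d) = d*(d - 3)*(d - 2)*(d + 3)*(d + 1)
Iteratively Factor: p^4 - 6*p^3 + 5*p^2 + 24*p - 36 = (p + 2)*(p^3 - 8*p^2 + 21*p - 18) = (p - 2)*(p + 2)*(p^2 - 6*p + 9) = (p - 3)*(p - 2)*(p + 2)*(p - 3)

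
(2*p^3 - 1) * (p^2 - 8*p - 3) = 2*p^5 - 16*p^4 - 6*p^3 - p^2 + 8*p + 3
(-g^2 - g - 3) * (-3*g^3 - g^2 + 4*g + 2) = 3*g^5 + 4*g^4 + 6*g^3 - 3*g^2 - 14*g - 6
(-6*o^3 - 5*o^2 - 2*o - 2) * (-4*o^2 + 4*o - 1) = 24*o^5 - 4*o^4 - 6*o^3 + 5*o^2 - 6*o + 2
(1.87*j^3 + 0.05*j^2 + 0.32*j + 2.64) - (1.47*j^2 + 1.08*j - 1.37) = 1.87*j^3 - 1.42*j^2 - 0.76*j + 4.01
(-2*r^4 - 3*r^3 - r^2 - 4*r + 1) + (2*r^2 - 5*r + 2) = -2*r^4 - 3*r^3 + r^2 - 9*r + 3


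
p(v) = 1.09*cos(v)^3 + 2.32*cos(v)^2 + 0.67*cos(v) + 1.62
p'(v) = -3.27*sin(v)*cos(v)^2 - 4.64*sin(v)*cos(v) - 0.67*sin(v)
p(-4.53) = 1.57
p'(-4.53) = 0.06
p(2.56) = 2.04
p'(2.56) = 0.51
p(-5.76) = 4.65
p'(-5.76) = -3.57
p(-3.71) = 2.05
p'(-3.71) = 0.49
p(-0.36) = 5.17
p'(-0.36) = 2.77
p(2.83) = 2.14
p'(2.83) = 0.24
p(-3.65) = 2.08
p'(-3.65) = 0.43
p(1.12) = 2.44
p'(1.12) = -2.98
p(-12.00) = 4.49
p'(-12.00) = -3.71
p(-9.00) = 2.11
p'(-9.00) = -0.35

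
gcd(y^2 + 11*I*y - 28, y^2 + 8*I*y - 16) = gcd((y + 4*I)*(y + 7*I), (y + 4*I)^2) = y + 4*I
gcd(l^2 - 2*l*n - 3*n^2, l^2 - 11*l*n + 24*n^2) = l - 3*n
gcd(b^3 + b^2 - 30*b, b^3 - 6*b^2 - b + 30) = b - 5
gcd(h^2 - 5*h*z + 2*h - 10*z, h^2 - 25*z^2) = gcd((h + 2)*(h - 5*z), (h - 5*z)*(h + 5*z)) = -h + 5*z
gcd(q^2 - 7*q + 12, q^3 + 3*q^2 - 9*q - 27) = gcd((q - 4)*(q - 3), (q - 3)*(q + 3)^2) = q - 3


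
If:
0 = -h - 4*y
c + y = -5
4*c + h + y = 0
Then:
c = -15/7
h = 80/7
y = -20/7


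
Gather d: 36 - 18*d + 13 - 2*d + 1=50 - 20*d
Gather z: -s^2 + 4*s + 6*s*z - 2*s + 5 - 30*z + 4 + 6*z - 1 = -s^2 + 2*s + z*(6*s - 24) + 8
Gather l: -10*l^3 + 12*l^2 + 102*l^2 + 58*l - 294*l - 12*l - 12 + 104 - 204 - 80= -10*l^3 + 114*l^2 - 248*l - 192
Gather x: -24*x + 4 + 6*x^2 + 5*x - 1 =6*x^2 - 19*x + 3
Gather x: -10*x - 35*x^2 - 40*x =-35*x^2 - 50*x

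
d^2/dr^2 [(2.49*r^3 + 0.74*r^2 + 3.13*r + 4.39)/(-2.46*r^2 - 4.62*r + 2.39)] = (-1.4210854715202e-14*r^5 - 156.637044*r^3 - 20.539188*r^2 - 495.113274*r - 316.60054)/(14.886936*r^6 + 83.875176*r^5 + 114.1317*r^4 - 64.36584*r^3 - 110.88405*r^2 + 79.169706*r - 13.651919)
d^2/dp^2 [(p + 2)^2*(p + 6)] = 6*p + 20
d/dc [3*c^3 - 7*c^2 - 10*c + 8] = 9*c^2 - 14*c - 10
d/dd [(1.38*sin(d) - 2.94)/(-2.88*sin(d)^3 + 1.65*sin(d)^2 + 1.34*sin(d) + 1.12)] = (7.9488*sin(d)^3 - 27.6786*sin(d)^2 + 9.702*sin(d) + 5.4852)*cos(d)/(8.2944*sin(d)^6 - 9.504*sin(d)^5 - 4.9959*sin(d)^4 - 2.0292*sin(d)^3 + 5.4916*sin(d)^2 + 3.0016*sin(d) + 1.2544)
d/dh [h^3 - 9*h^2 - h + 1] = 3*h^2 - 18*h - 1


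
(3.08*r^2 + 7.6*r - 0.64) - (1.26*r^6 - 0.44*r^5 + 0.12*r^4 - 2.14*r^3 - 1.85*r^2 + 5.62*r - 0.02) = -1.26*r^6 + 0.44*r^5 - 0.12*r^4 + 2.14*r^3 + 4.93*r^2 + 1.98*r - 0.62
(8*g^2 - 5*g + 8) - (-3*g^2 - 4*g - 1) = 11*g^2 - g + 9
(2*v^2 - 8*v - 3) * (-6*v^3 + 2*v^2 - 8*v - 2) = -12*v^5 + 52*v^4 - 14*v^3 + 54*v^2 + 40*v + 6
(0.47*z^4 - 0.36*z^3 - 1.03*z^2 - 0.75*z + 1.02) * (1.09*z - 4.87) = 0.5123*z^5 - 2.6813*z^4 + 0.6305*z^3 + 4.1986*z^2 + 4.7643*z - 4.9674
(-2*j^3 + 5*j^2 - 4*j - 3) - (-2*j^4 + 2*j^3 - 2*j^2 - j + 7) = 2*j^4 - 4*j^3 + 7*j^2 - 3*j - 10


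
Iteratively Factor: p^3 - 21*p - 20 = (p + 1)*(p^2 - p - 20) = (p + 1)*(p + 4)*(p - 5)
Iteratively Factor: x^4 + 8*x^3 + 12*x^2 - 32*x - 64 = (x - 2)*(x^3 + 10*x^2 + 32*x + 32) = (x - 2)*(x + 2)*(x^2 + 8*x + 16) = (x - 2)*(x + 2)*(x + 4)*(x + 4)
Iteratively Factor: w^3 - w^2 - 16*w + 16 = (w - 4)*(w^2 + 3*w - 4) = (w - 4)*(w + 4)*(w - 1)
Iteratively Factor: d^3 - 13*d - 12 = (d + 3)*(d^2 - 3*d - 4) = (d + 1)*(d + 3)*(d - 4)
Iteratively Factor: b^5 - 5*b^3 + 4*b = (b - 2)*(b^4 + 2*b^3 - b^2 - 2*b) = (b - 2)*(b + 2)*(b^3 - b) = (b - 2)*(b - 1)*(b + 2)*(b^2 + b) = b*(b - 2)*(b - 1)*(b + 2)*(b + 1)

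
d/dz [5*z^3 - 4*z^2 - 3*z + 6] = 15*z^2 - 8*z - 3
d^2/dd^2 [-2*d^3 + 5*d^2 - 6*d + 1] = 10 - 12*d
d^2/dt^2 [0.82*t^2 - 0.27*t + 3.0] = 1.64000000000000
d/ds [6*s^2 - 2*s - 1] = 12*s - 2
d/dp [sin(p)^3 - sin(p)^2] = (3*sin(p) - 2)*sin(p)*cos(p)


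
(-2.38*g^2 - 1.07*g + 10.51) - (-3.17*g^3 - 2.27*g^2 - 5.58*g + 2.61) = 3.17*g^3 - 0.11*g^2 + 4.51*g + 7.9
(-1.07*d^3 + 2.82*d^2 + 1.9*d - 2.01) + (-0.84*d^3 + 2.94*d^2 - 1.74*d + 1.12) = -1.91*d^3 + 5.76*d^2 + 0.16*d - 0.89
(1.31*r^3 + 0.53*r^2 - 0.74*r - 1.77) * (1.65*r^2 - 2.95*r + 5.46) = 2.1615*r^5 - 2.99*r^4 + 4.3681*r^3 + 2.1563*r^2 + 1.1811*r - 9.6642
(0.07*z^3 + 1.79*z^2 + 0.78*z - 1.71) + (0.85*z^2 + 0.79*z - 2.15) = 0.07*z^3 + 2.64*z^2 + 1.57*z - 3.86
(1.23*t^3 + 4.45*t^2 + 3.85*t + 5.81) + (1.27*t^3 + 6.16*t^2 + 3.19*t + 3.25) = 2.5*t^3 + 10.61*t^2 + 7.04*t + 9.06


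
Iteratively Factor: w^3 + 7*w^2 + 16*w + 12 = (w + 2)*(w^2 + 5*w + 6) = (w + 2)^2*(w + 3)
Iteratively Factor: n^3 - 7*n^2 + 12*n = (n - 3)*(n^2 - 4*n) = n*(n - 3)*(n - 4)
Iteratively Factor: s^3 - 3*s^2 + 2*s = (s)*(s^2 - 3*s + 2) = s*(s - 1)*(s - 2)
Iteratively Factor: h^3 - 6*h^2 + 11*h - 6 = (h - 1)*(h^2 - 5*h + 6) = (h - 2)*(h - 1)*(h - 3)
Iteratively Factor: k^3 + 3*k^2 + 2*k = (k + 2)*(k^2 + k) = k*(k + 2)*(k + 1)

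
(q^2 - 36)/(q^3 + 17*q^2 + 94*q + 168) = (q - 6)/(q^2 + 11*q + 28)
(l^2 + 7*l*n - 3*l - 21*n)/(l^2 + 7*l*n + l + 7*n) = (l - 3)/(l + 1)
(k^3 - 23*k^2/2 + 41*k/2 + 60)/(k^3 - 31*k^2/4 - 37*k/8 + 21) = 4*(2*k^2 - 7*k - 15)/(8*k^2 + 2*k - 21)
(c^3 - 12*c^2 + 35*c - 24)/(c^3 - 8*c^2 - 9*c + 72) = (c - 1)/(c + 3)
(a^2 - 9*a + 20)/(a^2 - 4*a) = (a - 5)/a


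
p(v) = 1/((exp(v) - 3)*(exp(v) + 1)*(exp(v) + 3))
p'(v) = -exp(v)/((exp(v) - 3)*(exp(v) + 1)*(exp(v) + 3)^2) - exp(v)/((exp(v) - 3)*(exp(v) + 1)^2*(exp(v) + 3)) - exp(v)/((exp(v) - 3)^2*(exp(v) + 1)*(exp(v) + 3))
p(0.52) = -0.06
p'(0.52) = -0.02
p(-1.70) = -0.09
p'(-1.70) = 0.01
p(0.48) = -0.06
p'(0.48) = -0.01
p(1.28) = 0.06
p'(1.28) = -0.41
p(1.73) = 0.01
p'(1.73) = -0.02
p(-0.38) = -0.07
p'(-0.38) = 0.02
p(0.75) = -0.07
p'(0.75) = -0.09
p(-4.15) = -0.11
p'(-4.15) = 0.00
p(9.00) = 0.00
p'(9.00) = 0.00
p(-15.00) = -0.11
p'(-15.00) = 0.00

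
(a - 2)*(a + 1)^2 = a^3 - 3*a - 2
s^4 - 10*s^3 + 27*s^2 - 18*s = s*(s - 6)*(s - 3)*(s - 1)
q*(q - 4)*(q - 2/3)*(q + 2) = q^4 - 8*q^3/3 - 20*q^2/3 + 16*q/3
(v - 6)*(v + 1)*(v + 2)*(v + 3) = v^4 - 25*v^2 - 60*v - 36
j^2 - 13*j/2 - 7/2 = (j - 7)*(j + 1/2)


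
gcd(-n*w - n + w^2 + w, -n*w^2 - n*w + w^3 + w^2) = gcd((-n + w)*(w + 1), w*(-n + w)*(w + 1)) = -n*w - n + w^2 + w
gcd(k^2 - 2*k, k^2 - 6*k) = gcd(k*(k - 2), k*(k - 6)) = k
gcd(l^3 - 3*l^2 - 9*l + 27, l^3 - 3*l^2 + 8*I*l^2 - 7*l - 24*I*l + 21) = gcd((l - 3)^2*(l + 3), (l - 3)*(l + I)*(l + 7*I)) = l - 3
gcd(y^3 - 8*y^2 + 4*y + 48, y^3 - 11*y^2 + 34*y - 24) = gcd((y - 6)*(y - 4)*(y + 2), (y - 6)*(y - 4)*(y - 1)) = y^2 - 10*y + 24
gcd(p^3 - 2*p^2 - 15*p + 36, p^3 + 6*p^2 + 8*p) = p + 4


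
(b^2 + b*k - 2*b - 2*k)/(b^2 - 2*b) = (b + k)/b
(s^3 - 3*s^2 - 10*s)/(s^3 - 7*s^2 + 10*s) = (s + 2)/(s - 2)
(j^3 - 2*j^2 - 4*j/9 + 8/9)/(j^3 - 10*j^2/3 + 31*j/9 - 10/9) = (3*j^2 - 4*j - 4)/(3*j^2 - 8*j + 5)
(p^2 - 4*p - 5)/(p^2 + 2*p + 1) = (p - 5)/(p + 1)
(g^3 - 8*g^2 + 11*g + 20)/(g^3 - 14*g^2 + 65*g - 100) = (g + 1)/(g - 5)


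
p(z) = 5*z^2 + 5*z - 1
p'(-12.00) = -115.00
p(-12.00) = 659.00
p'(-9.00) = -85.00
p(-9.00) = 359.00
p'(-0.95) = -4.50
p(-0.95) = -1.24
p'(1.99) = 24.90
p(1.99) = 28.75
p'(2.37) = 28.70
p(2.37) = 38.93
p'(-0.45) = 0.50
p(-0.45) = -2.24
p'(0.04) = 5.40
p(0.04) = -0.79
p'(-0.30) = 2.00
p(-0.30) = -2.05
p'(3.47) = 39.70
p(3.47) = 76.55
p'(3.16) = 36.60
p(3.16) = 64.73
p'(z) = 10*z + 5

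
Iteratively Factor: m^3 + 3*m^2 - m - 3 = (m + 3)*(m^2 - 1) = (m + 1)*(m + 3)*(m - 1)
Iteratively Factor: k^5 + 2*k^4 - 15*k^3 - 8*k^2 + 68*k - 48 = (k + 4)*(k^4 - 2*k^3 - 7*k^2 + 20*k - 12) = (k + 3)*(k + 4)*(k^3 - 5*k^2 + 8*k - 4) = (k - 1)*(k + 3)*(k + 4)*(k^2 - 4*k + 4) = (k - 2)*(k - 1)*(k + 3)*(k + 4)*(k - 2)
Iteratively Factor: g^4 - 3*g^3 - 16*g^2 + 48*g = (g)*(g^3 - 3*g^2 - 16*g + 48) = g*(g - 3)*(g^2 - 16) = g*(g - 3)*(g + 4)*(g - 4)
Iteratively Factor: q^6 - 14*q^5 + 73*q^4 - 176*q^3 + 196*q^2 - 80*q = (q - 1)*(q^5 - 13*q^4 + 60*q^3 - 116*q^2 + 80*q) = (q - 2)*(q - 1)*(q^4 - 11*q^3 + 38*q^2 - 40*q) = (q - 4)*(q - 2)*(q - 1)*(q^3 - 7*q^2 + 10*q) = (q - 4)*(q - 2)^2*(q - 1)*(q^2 - 5*q) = q*(q - 4)*(q - 2)^2*(q - 1)*(q - 5)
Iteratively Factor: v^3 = (v)*(v^2) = v^2*(v)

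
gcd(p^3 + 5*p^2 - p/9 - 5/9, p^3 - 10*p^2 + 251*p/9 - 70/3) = 1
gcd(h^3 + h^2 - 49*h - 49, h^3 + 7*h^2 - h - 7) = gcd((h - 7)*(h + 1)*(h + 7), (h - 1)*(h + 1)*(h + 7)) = h^2 + 8*h + 7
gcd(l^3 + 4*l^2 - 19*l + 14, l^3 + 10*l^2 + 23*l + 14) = l + 7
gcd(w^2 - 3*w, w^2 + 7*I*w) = w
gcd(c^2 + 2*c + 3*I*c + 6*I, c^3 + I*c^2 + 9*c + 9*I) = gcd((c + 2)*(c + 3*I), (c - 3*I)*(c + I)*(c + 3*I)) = c + 3*I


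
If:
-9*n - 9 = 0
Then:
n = -1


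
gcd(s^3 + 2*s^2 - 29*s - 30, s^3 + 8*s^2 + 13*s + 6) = s^2 + 7*s + 6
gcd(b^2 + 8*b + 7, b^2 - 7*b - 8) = b + 1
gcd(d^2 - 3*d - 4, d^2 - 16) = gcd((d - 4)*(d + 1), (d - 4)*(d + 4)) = d - 4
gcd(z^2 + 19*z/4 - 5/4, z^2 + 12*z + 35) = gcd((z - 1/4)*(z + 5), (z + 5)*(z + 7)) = z + 5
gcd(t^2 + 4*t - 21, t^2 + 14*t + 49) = t + 7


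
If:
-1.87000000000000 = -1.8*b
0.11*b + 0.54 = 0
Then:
No Solution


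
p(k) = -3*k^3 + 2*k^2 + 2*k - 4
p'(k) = -9*k^2 + 4*k + 2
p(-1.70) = 13.12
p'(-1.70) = -30.81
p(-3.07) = 95.51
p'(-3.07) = -95.10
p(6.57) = -755.31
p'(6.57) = -360.20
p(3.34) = -86.79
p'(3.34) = -85.04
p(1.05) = -3.17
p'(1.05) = -3.72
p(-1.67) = 12.21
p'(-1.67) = -29.78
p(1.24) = -4.16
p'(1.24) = -6.88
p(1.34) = -4.95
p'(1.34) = -8.80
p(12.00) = -4876.00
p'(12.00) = -1246.00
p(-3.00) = 89.00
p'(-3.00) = -91.00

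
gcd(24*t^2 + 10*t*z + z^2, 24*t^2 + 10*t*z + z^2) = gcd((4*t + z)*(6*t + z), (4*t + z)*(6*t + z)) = 24*t^2 + 10*t*z + z^2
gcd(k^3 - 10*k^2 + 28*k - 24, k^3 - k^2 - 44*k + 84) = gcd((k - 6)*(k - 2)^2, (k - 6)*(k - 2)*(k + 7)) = k^2 - 8*k + 12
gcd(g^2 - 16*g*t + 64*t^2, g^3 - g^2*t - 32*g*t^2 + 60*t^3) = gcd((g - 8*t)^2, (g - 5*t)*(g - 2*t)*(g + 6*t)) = 1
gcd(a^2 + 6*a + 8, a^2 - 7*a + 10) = 1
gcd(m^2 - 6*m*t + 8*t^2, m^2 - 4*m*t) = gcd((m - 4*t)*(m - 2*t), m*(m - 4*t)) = -m + 4*t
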